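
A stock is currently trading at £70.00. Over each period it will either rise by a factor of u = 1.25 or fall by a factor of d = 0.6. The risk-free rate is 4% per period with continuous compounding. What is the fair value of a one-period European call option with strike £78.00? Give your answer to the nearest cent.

Risk-neutral probability p = (e^0.04 − 0.6)/(1.25 − 0.6) = 0.4408/0.6500 = 0.6782
Terminal stock prices: S_u = 87.5, S_d = 42
Terminal payoffs (S − K): max(9.5, 0) = 9.5, max(-36, 0) = 0
Node 0 (S = 70): V_0 = e^(−0.04)·[0.6782·9.5000 + 0.3218·0.0000] = 6.1900

£6.19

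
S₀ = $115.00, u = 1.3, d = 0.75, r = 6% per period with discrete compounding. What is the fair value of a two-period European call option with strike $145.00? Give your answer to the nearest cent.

$13.95

Risk-neutral probability p = (1 + 0.06 − 0.75)/(1.3 − 0.75) = 0.3100/0.5500 = 0.5636
Terminal stock prices: S_uu = 194.4, S_ud = 112.1, S_dd = 64.69
Terminal payoffs (S − K): max(49.35, 0) = 49.35, max(-32.88, 0) = 0, max(-80.31, 0) = 0
Node u (S = 149.5): V_u = 1/1.06·[0.5636·49.3500 + 0.4364·0.0000] = 26.2410
Node d (S = 86.25): V_d = 1/1.06·[0.5636·0.0000 + 0.4364·0.0000] = 0.0000
Node 0 (S = 115): V_0 = 1/1.06·[0.5636·26.2410 + 0.4364·0.0000] = 13.9532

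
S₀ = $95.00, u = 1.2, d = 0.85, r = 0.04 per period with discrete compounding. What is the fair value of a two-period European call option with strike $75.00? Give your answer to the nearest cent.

$26.89

Risk-neutral probability p = (1 + 0.04 − 0.85)/(1.2 − 0.85) = 0.1900/0.3500 = 0.5429
Terminal stock prices: S_uu = 136.8, S_ud = 96.9, S_dd = 68.64
Terminal payoffs (S − K): max(61.8, 0) = 61.8, max(21.9, 0) = 21.9, max(-6.363, 0) = 0
Node u (S = 114): V_u = 1/1.04·[0.5429·61.8000 + 0.4571·21.9000] = 41.8846
Node d (S = 80.75): V_d = 1/1.04·[0.5429·21.9000 + 0.4571·0.0000] = 11.4313
Node 0 (S = 95): V_0 = 1/1.04·[0.5429·41.8846 + 0.4571·11.4313] = 26.8876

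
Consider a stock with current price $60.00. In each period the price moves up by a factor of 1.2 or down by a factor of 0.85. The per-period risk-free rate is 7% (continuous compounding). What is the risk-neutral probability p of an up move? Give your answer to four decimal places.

Risk-neutral probability p = (e^0.07 − 0.85)/(1.2 − 0.85) = 0.2225/0.3500 = 0.6357

p = 0.6357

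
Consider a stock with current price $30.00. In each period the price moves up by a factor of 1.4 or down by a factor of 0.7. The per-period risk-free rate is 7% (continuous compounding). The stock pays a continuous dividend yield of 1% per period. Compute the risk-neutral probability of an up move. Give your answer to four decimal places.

p = 0.5169

Per-period risk-free factor R = e^0.07 = 1.0725; dividend-adjusted growth = e^(0.07−0.01) = 1.0618.
Risk-neutral probability p = (1.0618 − 0.7)/(1.4 − 0.7) = 0.3618/0.7000 = 0.5169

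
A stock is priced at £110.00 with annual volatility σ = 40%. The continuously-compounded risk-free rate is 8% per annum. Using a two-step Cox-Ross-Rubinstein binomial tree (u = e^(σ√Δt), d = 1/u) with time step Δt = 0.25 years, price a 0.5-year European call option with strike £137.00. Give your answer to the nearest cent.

£6.52

CRR parameters: u = e^(σ√Δt) = e^(0.4·√0.25) = 1.2214, d = 1/u = 0.8187
Per-period rate: rΔt = 0.08·0.25 = 0.02, so R = e^0.02 = 1.0202
Risk-neutral probability p = (e^0.02 − 0.8187)/(1.2214 − 0.8187) = 0.2015/0.4027 = 0.5003
Terminal stock prices: S_uu = 164.1, S_ud = 110, S_dd = 73.74
Terminal payoffs (S − K): max(27.1, 0) = 27.1, max(-27, 0) = 0, max(-63.26, 0) = 0
Node u (S = 134.4): V_u = e^(−0.02)·[0.5003·27.1007 + 0.4997·0.0000] = 13.2909
Node d (S = 90.06): V_d = e^(−0.02)·[0.5003·0.0000 + 0.4997·0.0000] = 0.0000
Node 0 (S = 110): V_0 = e^(−0.02)·[0.5003·13.2909 + 0.4997·0.0000] = 6.5182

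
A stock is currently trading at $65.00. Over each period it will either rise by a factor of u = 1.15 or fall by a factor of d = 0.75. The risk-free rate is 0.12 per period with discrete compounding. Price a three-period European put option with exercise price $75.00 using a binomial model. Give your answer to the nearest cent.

Risk-neutral probability p = (1 + 0.12 − 0.75)/(1.15 − 0.75) = 0.3700/0.4000 = 0.9250
Terminal stock prices: S_uuu = 98.86, S_uud = 64.47, S_udd = 42.05, S_ddd = 27.42
Terminal payoffs (K − S): max(-23.86, 0) = 0, max(10.53, 0) = 10.53, max(32.95, 0) = 32.95, max(47.58, 0) = 47.58
Node uu (S = 85.96): V_uu = 1/1.12·[0.9250·0.0000 + 0.0750·10.5281] = 0.7050
Node ud (S = 56.06): V_ud = 1/1.12·[0.9250·10.5281 + 0.0750·32.9531] = 10.9018
Node dd (S = 36.56): V_dd = 1/1.12·[0.9250·32.9531 + 0.0750·47.5781] = 30.4018
Node u (S = 74.75): V_u = 1/1.12·[0.9250·0.7050 + 0.0750·10.9018] = 1.3123
Node d (S = 48.75): V_d = 1/1.12·[0.9250·10.9018 + 0.0750·30.4018] = 11.0395
Node 0 (S = 65): V_0 = 1/1.12·[0.9250·1.3123 + 0.0750·11.0395] = 1.8231

$1.82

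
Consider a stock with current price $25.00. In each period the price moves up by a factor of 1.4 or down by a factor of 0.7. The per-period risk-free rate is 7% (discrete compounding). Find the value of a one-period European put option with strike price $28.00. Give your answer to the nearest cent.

Risk-neutral probability p = (1 + 0.07 − 0.7)/(1.4 − 0.7) = 0.3700/0.7000 = 0.5286
Terminal stock prices: S_u = 35, S_d = 17.5
Terminal payoffs (K − S): max(-7, 0) = 0, max(10.5, 0) = 10.5
Node 0 (S = 25): V_0 = 1/1.07·[0.5286·0.0000 + 0.4714·10.5000] = 4.6262

$4.63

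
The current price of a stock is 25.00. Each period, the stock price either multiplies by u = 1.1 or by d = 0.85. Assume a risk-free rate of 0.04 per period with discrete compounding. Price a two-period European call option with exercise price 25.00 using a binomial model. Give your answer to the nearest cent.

2.80

Risk-neutral probability p = (1 + 0.04 − 0.85)/(1.1 − 0.85) = 0.1900/0.2500 = 0.7600
Terminal stock prices: S_uu = 30.25, S_ud = 23.38, S_dd = 18.06
Terminal payoffs (S − K): max(5.25, 0) = 5.25, max(-1.625, 0) = 0, max(-6.938, 0) = 0
Node u (S = 27.5): V_u = 1/1.04·[0.7600·5.2500 + 0.2400·0.0000] = 3.8365
Node d (S = 21.25): V_d = 1/1.04·[0.7600·0.0000 + 0.2400·0.0000] = 0.0000
Node 0 (S = 25): V_0 = 1/1.04·[0.7600·3.8365 + 0.2400·0.0000] = 2.8036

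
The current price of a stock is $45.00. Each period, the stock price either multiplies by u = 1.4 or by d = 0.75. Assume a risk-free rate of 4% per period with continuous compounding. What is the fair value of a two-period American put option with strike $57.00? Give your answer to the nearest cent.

$14.57

Risk-neutral probability p = (e^0.04 − 0.75)/(1.4 − 0.75) = 0.2908/0.6500 = 0.4474
Terminal stock prices: S_uu = 88.2, S_ud = 47.25, S_dd = 25.31
Terminal payoffs (K − S): max(-31.2, 0) = 0, max(9.75, 0) = 9.75, max(31.69, 0) = 31.69
Node u (S = 63): continuation = e^(−0.04)·[0.4474·0.0000 + 0.5526·9.7500] = 5.1766; exercise value = 0.0000 ≤ continuation, so V_u = 5.1766
Node d (S = 33.75): continuation = e^(−0.04)·[0.4474·9.7500 + 0.5526·31.6875] = 21.0150; exercise value = 23.2500 > continuation, so V_d = 23.2500 (exercise)
Node 0 (S = 45): continuation = e^(−0.04)·[0.4474·5.1766 + 0.5526·23.2500] = 14.5693; exercise value = 12.0000 ≤ continuation, so V_0 = 14.5693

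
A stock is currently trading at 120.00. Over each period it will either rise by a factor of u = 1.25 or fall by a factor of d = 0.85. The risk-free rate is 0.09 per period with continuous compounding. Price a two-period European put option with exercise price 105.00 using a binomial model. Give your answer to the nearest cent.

2.32

Risk-neutral probability p = (e^0.09 − 0.85)/(1.25 − 0.85) = 0.2442/0.4000 = 0.6104
Terminal stock prices: S_uu = 187.5, S_ud = 127.5, S_dd = 86.7
Terminal payoffs (K − S): max(-82.5, 0) = 0, max(-22.5, 0) = 0, max(18.3, 0) = 18.3
Node u (S = 150): V_u = e^(−0.09)·[0.6104·0.0000 + 0.3896·0.0000] = 0.0000
Node d (S = 102): V_d = e^(−0.09)·[0.6104·0.0000 + 0.3896·18.3000] = 6.5154
Node 0 (S = 120): V_0 = e^(−0.09)·[0.6104·0.0000 + 0.3896·6.5154] = 2.3197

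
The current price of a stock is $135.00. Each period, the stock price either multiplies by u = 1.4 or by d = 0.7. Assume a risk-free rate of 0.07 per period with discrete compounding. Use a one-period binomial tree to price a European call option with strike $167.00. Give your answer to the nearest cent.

Risk-neutral probability p = (1 + 0.07 − 0.7)/(1.4 − 0.7) = 0.3700/0.7000 = 0.5286
Terminal stock prices: S_u = 189, S_d = 94.5
Terminal payoffs (S − K): max(22, 0) = 22, max(-72.5, 0) = 0
Node 0 (S = 135): V_0 = 1/1.07·[0.5286·22.0000 + 0.4714·0.0000] = 10.8678

$10.87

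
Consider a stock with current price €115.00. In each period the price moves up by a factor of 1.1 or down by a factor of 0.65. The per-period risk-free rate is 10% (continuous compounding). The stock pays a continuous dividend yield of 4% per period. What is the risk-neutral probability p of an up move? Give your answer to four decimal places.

p = 0.9152

Per-period risk-free factor R = e^0.1 = 1.1052; dividend-adjusted growth = e^(0.1−0.04) = 1.0618.
Risk-neutral probability p = (1.0618 − 0.65)/(1.1 − 0.65) = 0.4118/0.4500 = 0.9152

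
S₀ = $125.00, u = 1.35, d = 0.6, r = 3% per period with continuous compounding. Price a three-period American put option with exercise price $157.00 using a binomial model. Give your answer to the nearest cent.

Risk-neutral probability p = (e^0.03 − 0.6)/(1.35 − 0.6) = 0.4305/0.7500 = 0.5739
Terminal stock prices: S_uuu = 307.5, S_uud = 136.7, S_udd = 60.75, S_ddd = 27
Terminal payoffs (K − S): max(-150.5, 0) = 0, max(20.31, 0) = 20.31, max(96.25, 0) = 96.25, max(130, 0) = 130
Node uu (S = 227.8): continuation = e^(−0.03)·[0.5739·0.0000 + 0.4261·20.3125] = 8.3986; exercise value = 0.0000 ≤ continuation, so V_uu = 8.3986
Node ud (S = 101.2): continuation = e^(−0.03)·[0.5739·20.3125 + 0.4261·96.2500] = 51.1099; exercise value = 55.7500 > continuation, so V_ud = 55.7500 (exercise)
Node dd (S = 45): continuation = e^(−0.03)·[0.5739·96.2500 + 0.4261·130.0000] = 107.3599; exercise value = 112.0000 > continuation, so V_dd = 112.0000 (exercise)
Node u (S = 168.8): continuation = e^(−0.03)·[0.5739·8.3986 + 0.4261·55.7500] = 27.7287; exercise value = 0.0000 ≤ continuation, so V_u = 27.7287
Node d (S = 75): continuation = e^(−0.03)·[0.5739·55.7500 + 0.4261·112.0000] = 77.3599; exercise value = 82.0000 > continuation, so V_d = 82.0000 (exercise)
Node 0 (S = 125): continuation = e^(−0.03)·[0.5739·27.7287 + 0.4261·82.0000] = 49.3487; exercise value = 32.0000 ≤ continuation, so V_0 = 49.3487

$49.35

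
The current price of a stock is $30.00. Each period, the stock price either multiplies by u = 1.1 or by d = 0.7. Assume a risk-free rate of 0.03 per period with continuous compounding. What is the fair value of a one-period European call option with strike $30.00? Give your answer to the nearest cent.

$2.41

Risk-neutral probability p = (e^0.03 − 0.7)/(1.1 − 0.7) = 0.3305/0.4000 = 0.8261
Terminal stock prices: S_u = 33, S_d = 21
Terminal payoffs (S − K): max(3, 0) = 3, max(-9, 0) = 0
Node 0 (S = 30): V_0 = e^(−0.03)·[0.8261·3.0000 + 0.1739·0.0000] = 2.4052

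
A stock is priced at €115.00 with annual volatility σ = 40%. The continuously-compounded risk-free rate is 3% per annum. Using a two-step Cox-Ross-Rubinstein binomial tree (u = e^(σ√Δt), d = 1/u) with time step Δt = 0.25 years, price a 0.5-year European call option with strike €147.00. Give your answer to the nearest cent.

CRR parameters: u = e^(σ√Δt) = e^(0.4·√0.25) = 1.2214, d = 1/u = 0.8187
Per-period rate: rΔt = 0.03·0.25 = 0.0075, so R = e^0.0075 = 1.0075
Risk-neutral probability p = (e^0.0075 − 0.8187)/(1.2214 − 0.8187) = 0.1888/0.4027 = 0.4689
Terminal stock prices: S_uu = 171.6, S_ud = 115, S_dd = 77.09
Terminal payoffs (S − K): max(24.56, 0) = 24.56, max(-32, 0) = 0, max(-69.91, 0) = 0
Node u (S = 140.5): V_u = e^(−0.0075)·[0.4689·24.5598 + 0.5311·0.0000] = 11.4291
Node d (S = 94.15): V_d = e^(−0.0075)·[0.4689·0.0000 + 0.5311·0.0000] = 0.0000
Node 0 (S = 115): V_0 = e^(−0.0075)·[0.4689·11.4291 + 0.5311·0.0000] = 5.3186

€5.32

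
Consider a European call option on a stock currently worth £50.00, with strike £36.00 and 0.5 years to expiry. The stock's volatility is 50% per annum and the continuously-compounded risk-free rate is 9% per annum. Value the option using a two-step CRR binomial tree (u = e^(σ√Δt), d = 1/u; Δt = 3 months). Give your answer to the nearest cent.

CRR parameters: u = e^(σ√Δt) = e^(0.5·√0.25) = 1.2840, d = 1/u = 0.7788
Per-period rate: rΔt = 0.09·0.25 = 0.0225, so R = e^0.0225 = 1.0228
Risk-neutral probability p = (e^0.0225 − 0.7788)/(1.2840 − 0.7788) = 0.2440/0.5052 = 0.4829
Terminal stock prices: S_uu = 82.44, S_ud = 50, S_dd = 30.33
Terminal payoffs (S − K): max(46.44, 0) = 46.44, max(14, 0) = 14, max(-5.673, 0) = 0
Node u (S = 64.2): V_u = e^(−0.0225)·[0.4829·46.4361 + 0.5171·14.0000] = 29.0022
Node d (S = 38.94): V_d = e^(−0.0225)·[0.4829·14.0000 + 0.5171·0.0000] = 6.6097
Node 0 (S = 50): V_0 = e^(−0.0225)·[0.4829·29.0022 + 0.5171·6.6097] = 17.0346

£17.03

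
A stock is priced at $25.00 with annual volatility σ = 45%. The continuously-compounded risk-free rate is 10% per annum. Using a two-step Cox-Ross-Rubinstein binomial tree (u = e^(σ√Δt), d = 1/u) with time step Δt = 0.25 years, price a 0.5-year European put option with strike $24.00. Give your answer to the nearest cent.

CRR parameters: u = e^(σ√Δt) = e^(0.45·√0.25) = 1.2523, d = 1/u = 0.7985
Per-period rate: rΔt = 0.1·0.25 = 0.025, so R = e^0.025 = 1.0253
Risk-neutral probability p = (e^0.025 − 0.7985)/(1.2523 − 0.7985) = 0.2268/0.4538 = 0.4998
Terminal stock prices: S_uu = 39.21, S_ud = 25, S_dd = 15.94
Terminal payoffs (K − S): max(-15.21, 0) = 0, max(-1, 0) = 0, max(8.059, 0) = 8.059
Node u (S = 31.31): V_u = e^(−0.025)·[0.4998·0.0000 + 0.5002·0.0000] = 0.0000
Node d (S = 19.96): V_d = e^(−0.025)·[0.4998·0.0000 + 0.5002·8.0593] = 3.9320
Node 0 (S = 25): V_0 = e^(−0.025)·[0.4998·0.0000 + 0.5002·3.9320] = 1.9183

$1.92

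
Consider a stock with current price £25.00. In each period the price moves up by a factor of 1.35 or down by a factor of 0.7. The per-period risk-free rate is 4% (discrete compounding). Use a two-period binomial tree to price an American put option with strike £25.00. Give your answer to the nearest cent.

£3.76

Risk-neutral probability p = (1 + 0.04 − 0.7)/(1.35 − 0.7) = 0.3400/0.6500 = 0.5231
Terminal stock prices: S_uu = 45.56, S_ud = 23.62, S_dd = 12.25
Terminal payoffs (K − S): max(-20.56, 0) = 0, max(1.375, 0) = 1.375, max(12.75, 0) = 12.75
Node u (S = 33.75): continuation = 1/1.04·[0.5231·0.0000 + 0.4769·1.3750] = 0.6305; exercise value = 0.0000 ≤ continuation, so V_u = 0.6305
Node d (S = 17.5): continuation = 1/1.04·[0.5231·1.3750 + 0.4769·12.7500] = 6.5385; exercise value = 7.5000 > continuation, so V_d = 7.5000 (exercise)
Node 0 (S = 25): continuation = 1/1.04·[0.5231·0.6305 + 0.4769·7.5000] = 3.7565; exercise value = 0.0000 ≤ continuation, so V_0 = 3.7565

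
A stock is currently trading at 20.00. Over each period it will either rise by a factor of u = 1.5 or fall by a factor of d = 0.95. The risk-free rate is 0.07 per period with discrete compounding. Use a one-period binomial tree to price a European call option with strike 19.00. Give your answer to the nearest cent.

Risk-neutral probability p = (1 + 0.07 − 0.95)/(1.5 − 0.95) = 0.1200/0.5500 = 0.2182
Terminal stock prices: S_u = 30, S_d = 19
Terminal payoffs (S − K): max(11, 0) = 11, max(0, 0) = 0
Node 0 (S = 20): V_0 = 1/1.07·[0.2182·11.0000 + 0.7818·0.0000] = 2.2430

2.24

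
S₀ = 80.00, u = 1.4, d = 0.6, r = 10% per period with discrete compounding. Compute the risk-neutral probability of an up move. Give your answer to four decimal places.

p = 0.6250

Risk-neutral probability p = (1 + 0.1 − 0.6)/(1.4 − 0.6) = 0.5000/0.8000 = 0.6250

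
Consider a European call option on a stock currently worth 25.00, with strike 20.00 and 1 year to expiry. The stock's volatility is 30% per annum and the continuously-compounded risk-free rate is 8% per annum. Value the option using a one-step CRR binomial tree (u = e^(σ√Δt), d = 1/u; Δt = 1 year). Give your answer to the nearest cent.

CRR parameters: u = e^(σ√Δt) = e^(0.3·√1) = 1.3499, d = 1/u = 0.7408
Per-period rate: rΔt = 0.08·1 = 0.08, so R = e^0.08 = 1.0833
Risk-neutral probability p = (e^0.08 − 0.7408)/(1.3499 − 0.7408) = 0.3425/0.6090 = 0.5623
Terminal stock prices: S_u = 33.75, S_d = 18.52
Terminal payoffs (S − K): max(13.75, 0) = 13.75, max(-1.48, 0) = 0
Node 0 (S = 25): V_0 = e^(−0.08)·[0.5623·13.7465 + 0.4377·0.0000] = 7.1355

7.14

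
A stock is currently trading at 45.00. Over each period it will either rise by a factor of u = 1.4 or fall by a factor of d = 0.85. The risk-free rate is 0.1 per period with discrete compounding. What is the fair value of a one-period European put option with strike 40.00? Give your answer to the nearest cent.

Risk-neutral probability p = (1 + 0.1 − 0.85)/(1.4 − 0.85) = 0.2500/0.5500 = 0.4545
Terminal stock prices: S_u = 63, S_d = 38.25
Terminal payoffs (K − S): max(-23, 0) = 0, max(1.75, 0) = 1.75
Node 0 (S = 45): V_0 = 1/1.1·[0.4545·0.0000 + 0.5455·1.7500] = 0.8678

0.87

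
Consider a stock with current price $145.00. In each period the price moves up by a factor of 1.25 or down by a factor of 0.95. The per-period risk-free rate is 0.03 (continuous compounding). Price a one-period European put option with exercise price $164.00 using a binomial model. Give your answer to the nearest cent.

Risk-neutral probability p = (e^0.03 − 0.95)/(1.25 − 0.95) = 0.0805/0.3000 = 0.2682
Terminal stock prices: S_u = 181.2, S_d = 137.8
Terminal payoffs (K − S): max(-17.25, 0) = 0, max(26.25, 0) = 26.25
Node 0 (S = 145): V_0 = e^(−0.03)·[0.2682·0.0000 + 0.7318·26.2500] = 18.6425

$18.64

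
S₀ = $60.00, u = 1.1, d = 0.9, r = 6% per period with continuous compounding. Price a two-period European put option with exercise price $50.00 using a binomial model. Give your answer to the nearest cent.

Risk-neutral probability p = (e^0.06 − 0.9)/(1.1 − 0.9) = 0.1618/0.2000 = 0.8092
Terminal stock prices: S_uu = 72.6, S_ud = 59.4, S_dd = 48.6
Terminal payoffs (K − S): max(-22.6, 0) = 0, max(-9.4, 0) = 0, max(1.4, 0) = 1.4
Node u (S = 66): V_u = e^(−0.06)·[0.8092·0.0000 + 0.1908·0.0000] = 0.0000
Node d (S = 54): V_d = e^(−0.06)·[0.8092·0.0000 + 0.1908·1.4000] = 0.2516
Node 0 (S = 60): V_0 = e^(−0.06)·[0.8092·0.0000 + 0.1908·0.2516] = 0.0452

$0.05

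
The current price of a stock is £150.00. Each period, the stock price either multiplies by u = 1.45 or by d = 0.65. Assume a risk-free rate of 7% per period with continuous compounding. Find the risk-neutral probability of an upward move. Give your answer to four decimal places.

p = 0.5281

Risk-neutral probability p = (e^0.07 − 0.65)/(1.45 − 0.65) = 0.4225/0.8000 = 0.5281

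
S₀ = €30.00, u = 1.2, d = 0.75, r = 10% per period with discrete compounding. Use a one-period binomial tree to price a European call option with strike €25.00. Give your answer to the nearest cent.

Risk-neutral probability p = (1 + 0.1 − 0.75)/(1.2 − 0.75) = 0.3500/0.4500 = 0.7778
Terminal stock prices: S_u = 36, S_d = 22.5
Terminal payoffs (S − K): max(11, 0) = 11, max(-2.5, 0) = 0
Node 0 (S = 30): V_0 = 1/1.1·[0.7778·11.0000 + 0.2222·0.0000] = 7.7778

€7.78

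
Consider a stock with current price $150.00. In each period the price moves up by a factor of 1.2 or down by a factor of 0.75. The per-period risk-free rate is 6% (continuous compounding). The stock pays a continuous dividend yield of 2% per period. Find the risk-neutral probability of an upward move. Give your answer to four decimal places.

p = 0.6462

Per-period risk-free factor R = e^0.06 = 1.0618; dividend-adjusted growth = e^(0.06−0.02) = 1.0408.
Risk-neutral probability p = (1.0408 − 0.75)/(1.2 − 0.75) = 0.2908/0.4500 = 0.6462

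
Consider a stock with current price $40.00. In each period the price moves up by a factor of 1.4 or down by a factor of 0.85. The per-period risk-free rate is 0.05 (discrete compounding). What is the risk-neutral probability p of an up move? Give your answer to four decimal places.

Risk-neutral probability p = (1 + 0.05 − 0.85)/(1.4 − 0.85) = 0.2000/0.5500 = 0.3636

p = 0.3636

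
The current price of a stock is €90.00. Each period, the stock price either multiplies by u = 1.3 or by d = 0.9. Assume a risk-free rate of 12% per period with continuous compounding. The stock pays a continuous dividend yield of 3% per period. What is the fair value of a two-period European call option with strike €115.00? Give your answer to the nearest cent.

€6.88

Per-period risk-free factor R = e^0.12 = 1.1275; dividend-adjusted growth = e^(0.12−0.03) = 1.0942.
Risk-neutral probability p = (1.0942 − 0.9)/(1.3 − 0.9) = 0.1942/0.4000 = 0.4854
Terminal stock prices: S_uu = 152.1, S_ud = 105.3, S_dd = 72.9
Terminal payoffs (S − K): max(37.1, 0) = 37.1, max(-9.7, 0) = 0, max(-42.1, 0) = 0
Node u (S = 117): V_u = e^(−0.12)·[0.4854·37.1000 + 0.5146·0.0000] = 15.9731
Node d (S = 81): V_d = e^(−0.12)·[0.4854·0.0000 + 0.5146·0.0000] = 0.0000
Node 0 (S = 90): V_0 = e^(−0.12)·[0.4854·15.9731 + 0.5146·0.0000] = 6.8771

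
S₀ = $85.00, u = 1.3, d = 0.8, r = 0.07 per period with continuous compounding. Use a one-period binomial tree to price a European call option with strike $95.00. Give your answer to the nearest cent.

$7.88

Risk-neutral probability p = (e^0.07 − 0.8)/(1.3 − 0.8) = 0.2725/0.5000 = 0.5450
Terminal stock prices: S_u = 110.5, S_d = 68
Terminal payoffs (S − K): max(15.5, 0) = 15.5, max(-27, 0) = 0
Node 0 (S = 85): V_0 = e^(−0.07)·[0.5450·15.5000 + 0.4550·0.0000] = 7.8766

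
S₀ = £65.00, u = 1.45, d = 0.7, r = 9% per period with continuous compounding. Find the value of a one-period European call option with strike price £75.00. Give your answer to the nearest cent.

Risk-neutral probability p = (e^0.09 − 0.7)/(1.45 − 0.7) = 0.3942/0.7500 = 0.5256
Terminal stock prices: S_u = 94.25, S_d = 45.5
Terminal payoffs (S − K): max(19.25, 0) = 19.25, max(-29.5, 0) = 0
Node 0 (S = 65): V_0 = e^(−0.09)·[0.5256·19.2500 + 0.4744·0.0000] = 9.2464

£9.25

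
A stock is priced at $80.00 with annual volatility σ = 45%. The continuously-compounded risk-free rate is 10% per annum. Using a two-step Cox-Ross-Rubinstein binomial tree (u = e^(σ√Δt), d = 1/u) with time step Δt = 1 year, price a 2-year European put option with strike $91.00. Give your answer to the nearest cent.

$16.36

CRR parameters: u = e^(σ√Δt) = e^(0.45·√1) = 1.5683, d = 1/u = 0.6376
Per-period rate: rΔt = 0.1·1 = 0.1, so R = e^0.1 = 1.1052
Risk-neutral probability p = (e^0.1 − 0.6376)/(1.5683 − 0.6376) = 0.4675/0.9307 = 0.5024
Terminal stock prices: S_uu = 196.8, S_ud = 80, S_dd = 32.53
Terminal payoffs (K − S): max(-105.8, 0) = 0, max(11, 0) = 11, max(58.47, 0) = 58.47
Node u (S = 125.5): V_u = e^(−0.1)·[0.5024·0.0000 + 0.4976·11.0000] = 4.9531
Node d (S = 51.01): V_d = e^(−0.1)·[0.5024·11.0000 + 0.4976·58.4744] = 31.3300
Node 0 (S = 80): V_0 = e^(−0.1)·[0.5024·4.9531 + 0.4976·31.3300] = 16.3587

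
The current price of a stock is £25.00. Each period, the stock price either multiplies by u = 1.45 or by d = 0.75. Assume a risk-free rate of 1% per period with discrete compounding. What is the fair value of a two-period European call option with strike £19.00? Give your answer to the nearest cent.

Risk-neutral probability p = (1 + 0.01 − 0.75)/(1.45 − 0.75) = 0.2600/0.7000 = 0.3714
Terminal stock prices: S_uu = 52.56, S_ud = 27.19, S_dd = 14.06
Terminal payoffs (S − K): max(33.56, 0) = 33.56, max(8.188, 0) = 8.188, max(-4.938, 0) = 0
Node u (S = 36.25): V_u = 1/1.01·[0.3714·33.5625 + 0.6286·8.1875] = 17.4381
Node d (S = 18.75): V_d = 1/1.01·[0.3714·8.1875 + 0.6286·0.0000] = 3.0110
Node 0 (S = 25): V_0 = 1/1.01·[0.3714·17.4381 + 0.6286·3.0110] = 8.2868

£8.29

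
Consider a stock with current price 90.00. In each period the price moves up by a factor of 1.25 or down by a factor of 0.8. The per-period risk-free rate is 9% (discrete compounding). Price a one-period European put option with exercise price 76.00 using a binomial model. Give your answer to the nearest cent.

Risk-neutral probability p = (1 + 0.09 − 0.8)/(1.25 − 0.8) = 0.2900/0.4500 = 0.6444
Terminal stock prices: S_u = 112.5, S_d = 72
Terminal payoffs (K − S): max(-36.5, 0) = 0, max(4, 0) = 4
Node 0 (S = 90): V_0 = 1/1.09·[0.6444·0.0000 + 0.3556·4.0000] = 1.3048

1.30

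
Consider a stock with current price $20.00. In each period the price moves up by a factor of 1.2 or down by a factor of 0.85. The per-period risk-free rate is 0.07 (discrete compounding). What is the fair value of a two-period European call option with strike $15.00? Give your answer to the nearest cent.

Risk-neutral probability p = (1 + 0.07 − 0.85)/(1.2 − 0.85) = 0.2200/0.3500 = 0.6286
Terminal stock prices: S_uu = 28.8, S_ud = 20.4, S_dd = 14.45
Terminal payoffs (S − K): max(13.8, 0) = 13.8, max(5.4, 0) = 5.4, max(-0.55, 0) = 0
Node u (S = 24): V_u = 1/1.07·[0.6286·13.8000 + 0.3714·5.4000] = 9.9813
Node d (S = 17): V_d = 1/1.07·[0.6286·5.4000 + 0.3714·0.0000] = 3.1722
Node 0 (S = 20): V_0 = 1/1.07·[0.6286·9.9813 + 0.3714·3.1722] = 6.9647

$6.96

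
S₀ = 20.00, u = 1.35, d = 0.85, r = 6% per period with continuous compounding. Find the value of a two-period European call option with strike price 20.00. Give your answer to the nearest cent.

Risk-neutral probability p = (e^0.06 − 0.85)/(1.35 − 0.85) = 0.2118/0.5000 = 0.4237
Terminal stock prices: S_uu = 36.45, S_ud = 22.95, S_dd = 14.45
Terminal payoffs (S − K): max(16.45, 0) = 16.45, max(2.95, 0) = 2.95, max(-5.55, 0) = 0
Node u (S = 27): V_u = e^(−0.06)·[0.4237·16.4500 + 0.5763·2.9500] = 8.1647
Node d (S = 17): V_d = e^(−0.06)·[0.4237·2.9500 + 0.5763·0.0000] = 1.1771
Node 0 (S = 20): V_0 = e^(−0.06)·[0.4237·8.1647 + 0.5763·1.1771] = 3.8966

3.90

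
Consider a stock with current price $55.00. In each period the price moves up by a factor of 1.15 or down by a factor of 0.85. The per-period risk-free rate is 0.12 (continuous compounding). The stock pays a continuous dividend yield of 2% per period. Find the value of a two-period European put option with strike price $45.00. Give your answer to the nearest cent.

Per-period risk-free factor R = e^0.12 = 1.1275; dividend-adjusted growth = e^(0.12−0.02) = 1.1052.
Risk-neutral probability p = (1.1052 − 0.85)/(1.15 − 0.85) = 0.2552/0.3000 = 0.8506
Terminal stock prices: S_uu = 72.74, S_ud = 53.76, S_dd = 39.74
Terminal payoffs (K − S): max(-27.74, 0) = 0, max(-8.762, 0) = 0, max(5.263, 0) = 5.263
Node u (S = 63.25): V_u = e^(−0.12)·[0.8506·0.0000 + 0.1494·0.0000] = 0.0000
Node d (S = 46.75): V_d = e^(−0.12)·[0.8506·0.0000 + 0.1494·5.2625] = 0.6975
Node 0 (S = 55): V_0 = e^(−0.12)·[0.8506·0.0000 + 0.1494·0.6975] = 0.0924

$0.09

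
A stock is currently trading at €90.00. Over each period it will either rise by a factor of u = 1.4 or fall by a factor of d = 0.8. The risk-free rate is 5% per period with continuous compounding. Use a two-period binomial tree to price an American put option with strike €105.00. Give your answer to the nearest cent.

€19.17

Risk-neutral probability p = (e^0.05 − 0.8)/(1.4 − 0.8) = 0.2513/0.6000 = 0.4188
Terminal stock prices: S_uu = 176.4, S_ud = 100.8, S_dd = 57.6
Terminal payoffs (K − S): max(-71.4, 0) = 0, max(4.2, 0) = 4.2, max(47.4, 0) = 47.4
Node u (S = 126): continuation = e^(−0.05)·[0.4188·0.0000 + 0.5812·4.2000] = 2.3220; exercise value = 0.0000 ≤ continuation, so V_u = 2.3220
Node d (S = 72): continuation = e^(−0.05)·[0.4188·4.2000 + 0.5812·47.4000] = 27.8791; exercise value = 33.0000 > continuation, so V_d = 33.0000 (exercise)
Node 0 (S = 90): continuation = e^(−0.05)·[0.4188·2.3220 + 0.5812·33.0000] = 19.1697; exercise value = 15.0000 ≤ continuation, so V_0 = 19.1697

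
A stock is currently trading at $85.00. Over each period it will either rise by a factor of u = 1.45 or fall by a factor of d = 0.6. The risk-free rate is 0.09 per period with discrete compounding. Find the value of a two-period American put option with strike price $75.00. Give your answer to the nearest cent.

Risk-neutral probability p = (1 + 0.09 − 0.6)/(1.45 − 0.6) = 0.4900/0.8500 = 0.5765
Terminal stock prices: S_uu = 178.7, S_ud = 73.95, S_dd = 30.6
Terminal payoffs (K − S): max(-103.7, 0) = 0, max(1.05, 0) = 1.05, max(44.4, 0) = 44.4
Node u (S = 123.2): continuation = 1/1.09·[0.5765·0.0000 + 0.4235·1.0500] = 0.4080; exercise value = 0.0000 ≤ continuation, so V_u = 0.4080
Node d (S = 51): continuation = 1/1.09·[0.5765·1.0500 + 0.4235·44.4000] = 17.8073; exercise value = 24.0000 > continuation, so V_d = 24.0000 (exercise)
Node 0 (S = 85): continuation = 1/1.09·[0.5765·0.4080 + 0.4235·24.0000] = 9.5412; exercise value = 0.0000 ≤ continuation, so V_0 = 9.5412

$9.54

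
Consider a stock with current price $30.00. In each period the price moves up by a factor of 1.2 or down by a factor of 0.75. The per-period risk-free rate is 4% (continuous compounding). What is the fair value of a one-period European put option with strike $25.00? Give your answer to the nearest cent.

$0.85

Risk-neutral probability p = (e^0.04 − 0.75)/(1.2 − 0.75) = 0.2908/0.4500 = 0.6462
Terminal stock prices: S_u = 36, S_d = 22.5
Terminal payoffs (K − S): max(-11, 0) = 0, max(2.5, 0) = 2.5
Node 0 (S = 30): V_0 = e^(−0.04)·[0.6462·0.0000 + 0.3538·2.5000] = 0.8497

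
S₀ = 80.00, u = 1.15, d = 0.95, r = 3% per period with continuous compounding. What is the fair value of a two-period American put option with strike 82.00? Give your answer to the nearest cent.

Risk-neutral probability p = (e^0.03 − 0.95)/(1.15 − 0.95) = 0.0805/0.2000 = 0.4023
Terminal stock prices: S_uu = 105.8, S_ud = 87.4, S_dd = 72.2
Terminal payoffs (K − S): max(-23.8, 0) = 0, max(-5.4, 0) = 0, max(9.8, 0) = 9.8
Node u (S = 92): continuation = e^(−0.03)·[0.4023·0.0000 + 0.5977·0.0000] = 0.0000; exercise value = 0.0000 ≤ continuation, so V_u = 0.0000
Node d (S = 76): continuation = e^(−0.03)·[0.4023·0.0000 + 0.5977·9.8000] = 5.6846; exercise value = 6.0000 > continuation, so V_d = 6.0000 (exercise)
Node 0 (S = 80): continuation = e^(−0.03)·[0.4023·0.0000 + 0.5977·6.0000] = 3.4804; exercise value = 2.0000 ≤ continuation, so V_0 = 3.4804

3.48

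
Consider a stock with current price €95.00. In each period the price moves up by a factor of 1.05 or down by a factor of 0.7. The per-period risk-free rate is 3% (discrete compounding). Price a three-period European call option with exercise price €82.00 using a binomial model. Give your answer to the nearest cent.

€21.46

Risk-neutral probability p = (1 + 0.03 − 0.7)/(1.05 − 0.7) = 0.3300/0.3500 = 0.9429
Terminal stock prices: S_uuu = 110, S_uud = 73.32, S_udd = 48.88, S_ddd = 32.58
Terminal payoffs (S − K): max(27.97, 0) = 27.97, max(-8.684, 0) = 0, max(-33.12, 0) = 0, max(-49.42, 0) = 0
Node uu (S = 104.7): V_uu = 1/1.03·[0.9429·27.9744 + 0.0571·0.0000] = 25.6076
Node ud (S = 69.82): V_ud = 1/1.03·[0.9429·0.0000 + 0.0571·0.0000] = 0.0000
Node dd (S = 46.55): V_dd = 1/1.03·[0.9429·0.0000 + 0.0571·0.0000] = 0.0000
Node u (S = 99.75): V_u = 1/1.03·[0.9429·25.6076 + 0.0571·0.0000] = 23.4411
Node d (S = 66.5): V_d = 1/1.03·[0.9429·0.0000 + 0.0571·0.0000] = 0.0000
Node 0 (S = 95): V_0 = 1/1.03·[0.9429·23.4411 + 0.0571·0.0000] = 21.4579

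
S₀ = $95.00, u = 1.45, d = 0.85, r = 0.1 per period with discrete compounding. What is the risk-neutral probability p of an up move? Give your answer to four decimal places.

p = 0.4167

Risk-neutral probability p = (1 + 0.1 − 0.85)/(1.45 − 0.85) = 0.2500/0.6000 = 0.4167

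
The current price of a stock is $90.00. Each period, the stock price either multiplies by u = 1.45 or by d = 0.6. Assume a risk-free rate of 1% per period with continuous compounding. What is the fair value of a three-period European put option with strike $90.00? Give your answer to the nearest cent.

Risk-neutral probability p = (e^0.01 − 0.6)/(1.45 − 0.6) = 0.4101/0.8500 = 0.4824
Terminal stock prices: S_uuu = 274.4, S_uud = 113.5, S_udd = 46.98, S_ddd = 19.44
Terminal payoffs (K − S): max(-184.4, 0) = 0, max(-23.53, 0) = 0, max(43.02, 0) = 43.02, max(70.56, 0) = 70.56
Node uu (S = 189.2): V_uu = e^(−0.01)·[0.4824·0.0000 + 0.5176·0.0000] = 0.0000
Node ud (S = 78.3): V_ud = e^(−0.01)·[0.4824·0.0000 + 0.5176·43.0200] = 22.0451
Node dd (S = 32.4): V_dd = e^(−0.01)·[0.4824·43.0200 + 0.5176·70.5600] = 56.7045
Node u (S = 130.5): V_u = e^(−0.01)·[0.4824·0.0000 + 0.5176·22.0451] = 11.2967
Node d (S = 54): V_d = e^(−0.01)·[0.4824·22.0451 + 0.5176·56.7045] = 39.5865
Node 0 (S = 90): V_0 = e^(−0.01)·[0.4824·11.2967 + 0.5176·39.5865] = 25.6811

$25.68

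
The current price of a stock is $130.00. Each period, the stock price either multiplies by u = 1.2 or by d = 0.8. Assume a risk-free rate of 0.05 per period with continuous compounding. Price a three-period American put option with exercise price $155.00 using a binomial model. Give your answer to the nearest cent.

$25.08

Risk-neutral probability p = (e^0.05 − 0.8)/(1.2 − 0.8) = 0.2513/0.4000 = 0.6282
Terminal stock prices: S_uuu = 224.6, S_uud = 149.8, S_udd = 99.84, S_ddd = 66.56
Terminal payoffs (K − S): max(-69.64, 0) = 0, max(5.24, 0) = 5.24, max(55.16, 0) = 55.16, max(88.44, 0) = 88.44
Node uu (S = 187.2): continuation = e^(−0.05)·[0.6282·0.0000 + 0.3718·5.2400] = 1.8533; exercise value = 0.0000 ≤ continuation, so V_uu = 1.8533
Node ud (S = 124.8): continuation = e^(−0.05)·[0.6282·5.2400 + 0.3718·55.1600] = 22.6406; exercise value = 30.2000 > continuation, so V_ud = 30.2000 (exercise)
Node dd (S = 83.2): continuation = e^(−0.05)·[0.6282·55.1600 + 0.3718·88.4400] = 64.2406; exercise value = 71.8000 > continuation, so V_dd = 71.8000 (exercise)
Node u (S = 156): continuation = e^(−0.05)·[0.6282·1.8533 + 0.3718·30.2000] = 11.7888; exercise value = 0.0000 ≤ continuation, so V_u = 11.7888
Node d (S = 104): continuation = e^(−0.05)·[0.6282·30.2000 + 0.3718·71.8000] = 43.4406; exercise value = 51.0000 > continuation, so V_d = 51.0000 (exercise)
Node 0 (S = 130): continuation = e^(−0.05)·[0.6282·11.7888 + 0.3718·51.0000] = 25.0824; exercise value = 25.0000 ≤ continuation, so V_0 = 25.0824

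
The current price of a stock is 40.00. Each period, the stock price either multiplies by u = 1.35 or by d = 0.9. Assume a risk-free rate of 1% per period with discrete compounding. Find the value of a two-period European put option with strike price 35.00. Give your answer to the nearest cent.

Risk-neutral probability p = (1 + 0.01 − 0.9)/(1.35 − 0.9) = 0.1100/0.4500 = 0.2444
Terminal stock prices: S_uu = 72.9, S_ud = 48.6, S_dd = 32.4
Terminal payoffs (K − S): max(-37.9, 0) = 0, max(-13.6, 0) = 0, max(2.6, 0) = 2.6
Node u (S = 54): V_u = 1/1.01·[0.2444·0.0000 + 0.7556·0.0000] = 0.0000
Node d (S = 36): V_d = 1/1.01·[0.2444·0.0000 + 0.7556·2.6000] = 1.9450
Node 0 (S = 40): V_0 = 1/1.01·[0.2444·0.0000 + 0.7556·1.9450] = 1.4550

1.46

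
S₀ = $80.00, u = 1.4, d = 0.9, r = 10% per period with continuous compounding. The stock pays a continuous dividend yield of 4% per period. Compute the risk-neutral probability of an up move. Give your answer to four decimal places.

Per-period risk-free factor R = e^0.1 = 1.1052; dividend-adjusted growth = e^(0.1−0.04) = 1.0618.
Risk-neutral probability p = (1.0618 − 0.9)/(1.4 − 0.9) = 0.1618/0.5000 = 0.3237

p = 0.3237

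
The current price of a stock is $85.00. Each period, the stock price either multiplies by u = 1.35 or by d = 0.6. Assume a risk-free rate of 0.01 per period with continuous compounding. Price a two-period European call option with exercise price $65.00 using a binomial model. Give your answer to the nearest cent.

Risk-neutral probability p = (e^0.01 − 0.6)/(1.35 − 0.6) = 0.4101/0.7500 = 0.5467
Terminal stock prices: S_uu = 154.9, S_ud = 68.85, S_dd = 30.6
Terminal payoffs (S − K): max(89.91, 0) = 89.91, max(3.85, 0) = 3.85, max(-34.4, 0) = 0
Node u (S = 114.8): V_u = e^(−0.01)·[0.5467·89.9125 + 0.4533·3.8500] = 50.3968
Node d (S = 51): V_d = e^(−0.01)·[0.5467·3.8500 + 0.4533·0.0000] = 2.0840
Node 0 (S = 85): V_0 = e^(−0.01)·[0.5467·50.3968 + 0.4533·2.0840] = 28.2146

$28.21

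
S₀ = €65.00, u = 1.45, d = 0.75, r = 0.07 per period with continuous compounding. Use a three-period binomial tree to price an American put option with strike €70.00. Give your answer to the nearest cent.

€12.53

Risk-neutral probability p = (e^0.07 − 0.75)/(1.45 − 0.75) = 0.3225/0.7000 = 0.4607
Terminal stock prices: S_uuu = 198.2, S_uud = 102.5, S_udd = 53.02, S_ddd = 27.42
Terminal payoffs (K − S): max(-128.2, 0) = 0, max(-32.5, 0) = 0, max(16.98, 0) = 16.98, max(42.58, 0) = 42.58
Node uu (S = 136.7): continuation = e^(−0.07)·[0.4607·0.0000 + 0.5393·0.0000] = 0.0000; exercise value = 0.0000 ≤ continuation, so V_uu = 0.0000
Node ud (S = 70.69): continuation = e^(−0.07)·[0.4607·0.0000 + 0.5393·16.9844] = 8.5400; exercise value = 0.0000 ≤ continuation, so V_ud = 8.5400
Node dd (S = 36.56): continuation = e^(−0.07)·[0.4607·16.9844 + 0.5393·42.5781] = 28.7051; exercise value = 33.4375 > continuation, so V_dd = 33.4375 (exercise)
Node u (S = 94.25): continuation = e^(−0.07)·[0.4607·0.0000 + 0.5393·8.5400] = 4.2941; exercise value = 0.0000 ≤ continuation, so V_u = 4.2941
Node d (S = 48.75): continuation = e^(−0.07)·[0.4607·8.5400 + 0.5393·33.4375] = 20.4815; exercise value = 21.2500 > continuation, so V_d = 21.2500 (exercise)
Node 0 (S = 65): continuation = e^(−0.07)·[0.4607·4.2941 + 0.5393·21.2500] = 12.5295; exercise value = 5.0000 ≤ continuation, so V_0 = 12.5295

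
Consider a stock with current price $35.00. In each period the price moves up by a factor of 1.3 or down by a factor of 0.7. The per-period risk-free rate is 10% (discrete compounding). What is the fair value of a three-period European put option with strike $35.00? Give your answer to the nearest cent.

$2.76

Risk-neutral probability p = (1 + 0.1 − 0.7)/(1.3 − 0.7) = 0.4000/0.6000 = 0.6667
Terminal stock prices: S_uuu = 76.89, S_uud = 41.41, S_udd = 22.29, S_ddd = 12
Terminal payoffs (K − S): max(-41.89, 0) = 0, max(-6.405, 0) = 0, max(12.71, 0) = 12.71, max(23, 0) = 23
Node uu (S = 59.15): V_uu = 1/1.1·[0.6667·0.0000 + 0.3333·0.0000] = 0.0000
Node ud (S = 31.85): V_ud = 1/1.1·[0.6667·0.0000 + 0.3333·12.7050] = 3.8500
Node dd (S = 17.15): V_dd = 1/1.1·[0.6667·12.7050 + 0.3333·22.9950] = 14.6682
Node u (S = 45.5): V_u = 1/1.1·[0.6667·0.0000 + 0.3333·3.8500] = 1.1667
Node d (S = 24.5): V_d = 1/1.1·[0.6667·3.8500 + 0.3333·14.6682] = 6.7782
Node 0 (S = 35): V_0 = 1/1.1·[0.6667·1.1667 + 0.3333·6.7782] = 2.7611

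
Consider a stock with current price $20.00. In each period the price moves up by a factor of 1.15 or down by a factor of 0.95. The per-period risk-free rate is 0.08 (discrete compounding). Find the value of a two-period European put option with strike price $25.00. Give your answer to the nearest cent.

Risk-neutral probability p = (1 + 0.08 − 0.95)/(1.15 − 0.95) = 0.1300/0.2000 = 0.6500
Terminal stock prices: S_uu = 26.45, S_ud = 21.85, S_dd = 18.05
Terminal payoffs (K − S): max(-1.45, 0) = 0, max(3.15, 0) = 3.15, max(6.95, 0) = 6.95
Node u (S = 23): V_u = 1/1.08·[0.6500·0.0000 + 0.3500·3.1500] = 1.0208
Node d (S = 19): V_d = 1/1.08·[0.6500·3.1500 + 0.3500·6.9500] = 4.1481
Node 0 (S = 20): V_0 = 1/1.08·[0.6500·1.0208 + 0.3500·4.1481] = 1.9587

$1.96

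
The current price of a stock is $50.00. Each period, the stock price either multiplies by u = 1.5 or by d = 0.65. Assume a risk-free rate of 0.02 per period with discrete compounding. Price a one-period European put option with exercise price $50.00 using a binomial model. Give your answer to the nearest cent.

Risk-neutral probability p = (1 + 0.02 − 0.65)/(1.5 − 0.65) = 0.3700/0.8500 = 0.4353
Terminal stock prices: S_u = 75, S_d = 32.5
Terminal payoffs (K − S): max(-25, 0) = 0, max(17.5, 0) = 17.5
Node 0 (S = 50): V_0 = 1/1.02·[0.4353·0.0000 + 0.5647·17.5000] = 9.6886

$9.69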